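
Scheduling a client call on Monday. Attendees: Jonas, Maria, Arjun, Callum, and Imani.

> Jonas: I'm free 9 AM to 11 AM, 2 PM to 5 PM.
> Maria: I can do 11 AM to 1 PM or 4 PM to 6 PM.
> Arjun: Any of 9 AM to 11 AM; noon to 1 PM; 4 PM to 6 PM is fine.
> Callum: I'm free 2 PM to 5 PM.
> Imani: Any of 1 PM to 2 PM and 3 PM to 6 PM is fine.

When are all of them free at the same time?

Jonas ∩ Maria: 16:00-17:00.
Jonas ∩ Maria ∩ Arjun: 16:00-17:00.
Jonas ∩ Maria ∩ Arjun ∩ Callum: 16:00-17:00.
Jonas ∩ Maria ∩ Arjun ∩ Callum ∩ Imani: 16:00-17:00.
So the common availability across everyone is 16:00-17:00.

16:00-17:00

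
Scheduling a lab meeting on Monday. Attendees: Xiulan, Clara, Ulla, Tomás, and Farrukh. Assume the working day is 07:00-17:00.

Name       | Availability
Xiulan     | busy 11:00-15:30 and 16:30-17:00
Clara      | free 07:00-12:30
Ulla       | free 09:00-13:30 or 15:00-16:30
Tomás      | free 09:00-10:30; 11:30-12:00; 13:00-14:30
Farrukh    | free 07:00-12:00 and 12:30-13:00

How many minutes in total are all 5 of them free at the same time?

90

Xiulan free: 07:00-11:00, 15:30-16:30 (invert busy blocks within the working day).
Clara free: 07:00-12:30.
Ulla free: 09:00-13:30, 15:00-16:30.
Tomás free: 09:00-10:30, 11:30-12:00, 13:00-14:30.
Farrukh free: 07:00-12:00, 12:30-13:00.
Xiulan ∩ Clara: 07:00-11:00.
Xiulan ∩ Clara ∩ Ulla: 09:00-11:00.
Xiulan ∩ Clara ∩ Ulla ∩ Tomás: 09:00-10:30.
Xiulan ∩ Clara ∩ Ulla ∩ Tomás ∩ Farrukh: 09:00-10:30.
That's a single block of 90 minutes.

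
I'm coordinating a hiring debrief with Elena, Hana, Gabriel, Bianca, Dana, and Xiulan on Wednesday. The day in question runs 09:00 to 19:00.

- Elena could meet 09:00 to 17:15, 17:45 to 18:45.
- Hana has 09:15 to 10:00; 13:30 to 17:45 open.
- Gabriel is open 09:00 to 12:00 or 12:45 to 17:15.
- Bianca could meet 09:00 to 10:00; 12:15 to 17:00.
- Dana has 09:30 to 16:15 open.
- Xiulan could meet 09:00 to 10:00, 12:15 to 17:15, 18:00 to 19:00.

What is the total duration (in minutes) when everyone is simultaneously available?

Elena ∩ Hana: 09:15-10:00, 13:30-17:15.
Elena ∩ Hana ∩ Gabriel: 09:15-10:00, 13:30-17:15.
Elena ∩ Hana ∩ Gabriel ∩ Bianca: 09:15-10:00, 13:30-17:00.
Elena ∩ Hana ∩ Gabriel ∩ Bianca ∩ Dana: 09:30-10:00, 13:30-16:15.
Elena ∩ Hana ∩ Gabriel ∩ Bianca ∩ Dana ∩ Xiulan: 09:30-10:00, 13:30-16:15.
Summing the common windows: 30 + 165 = 195 minutes.

195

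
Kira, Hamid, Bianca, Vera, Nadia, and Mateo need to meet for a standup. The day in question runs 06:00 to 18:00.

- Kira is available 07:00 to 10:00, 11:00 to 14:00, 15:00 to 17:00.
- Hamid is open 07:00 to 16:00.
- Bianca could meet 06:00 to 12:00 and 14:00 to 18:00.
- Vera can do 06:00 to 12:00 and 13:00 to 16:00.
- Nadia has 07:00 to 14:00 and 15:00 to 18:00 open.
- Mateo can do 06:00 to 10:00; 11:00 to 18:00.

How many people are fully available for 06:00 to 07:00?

3

Bianca, Vera, and Mateo can make the full 06:00-07:00 slot — that's 3.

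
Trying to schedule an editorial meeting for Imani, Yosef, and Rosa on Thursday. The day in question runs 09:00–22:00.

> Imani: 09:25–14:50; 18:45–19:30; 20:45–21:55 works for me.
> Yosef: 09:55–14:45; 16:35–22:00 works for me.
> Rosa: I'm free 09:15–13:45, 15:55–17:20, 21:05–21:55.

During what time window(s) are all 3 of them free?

Imani ∩ Yosef: 09:55-14:45, 18:45-19:30, 20:45-21:55.
Imani ∩ Yosef ∩ Rosa: 09:55-13:45, 21:05-21:55.
Those are the intersection windows.

09:55-13:45, 21:05-21:55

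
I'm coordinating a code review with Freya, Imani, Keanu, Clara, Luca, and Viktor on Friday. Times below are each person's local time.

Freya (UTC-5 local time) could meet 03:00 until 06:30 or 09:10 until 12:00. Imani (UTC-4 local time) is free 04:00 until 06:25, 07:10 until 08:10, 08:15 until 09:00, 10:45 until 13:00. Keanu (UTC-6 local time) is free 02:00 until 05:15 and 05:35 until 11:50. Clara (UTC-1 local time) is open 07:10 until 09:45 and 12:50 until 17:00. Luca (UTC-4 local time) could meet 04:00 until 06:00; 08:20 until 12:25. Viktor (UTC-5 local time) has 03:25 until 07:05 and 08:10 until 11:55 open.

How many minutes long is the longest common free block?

100

Freya in UTC: 08:00-11:30, 14:10-17:00 (add 5h to convert from UTC-5).
Imani in UTC: 08:00-10:25, 11:10-12:10, 12:15-13:00, 14:45-17:00 (add 4h to convert from UTC-4).
Keanu in UTC: 08:00-11:15, 11:35-17:50 (add 6h to convert from UTC-6).
Clara in UTC: 08:10-10:45, 13:50-18:00 (add 1h to convert from UTC-1).
Luca in UTC: 08:00-10:00, 12:20-16:25 (add 4h to convert from UTC-4).
Viktor in UTC: 08:25-12:05, 13:10-16:55 (add 5h to convert from UTC-5).
Freya ∩ Imani: 08:00-10:25, 11:10-11:30, 14:45-17:00.
Freya ∩ Imani ∩ Keanu: 08:00-10:25, 11:10-11:15, 14:45-17:00.
Freya ∩ Imani ∩ Keanu ∩ Clara: 08:10-10:25, 14:45-17:00.
Freya ∩ Imani ∩ Keanu ∩ Clara ∩ Luca: 08:10-10:00, 14:45-16:25.
Freya ∩ Imani ∩ Keanu ∩ Clara ∩ Luca ∩ Viktor: 08:25-10:00, 14:45-16:25.
The longest is 14:45-16:25 at 100 minutes.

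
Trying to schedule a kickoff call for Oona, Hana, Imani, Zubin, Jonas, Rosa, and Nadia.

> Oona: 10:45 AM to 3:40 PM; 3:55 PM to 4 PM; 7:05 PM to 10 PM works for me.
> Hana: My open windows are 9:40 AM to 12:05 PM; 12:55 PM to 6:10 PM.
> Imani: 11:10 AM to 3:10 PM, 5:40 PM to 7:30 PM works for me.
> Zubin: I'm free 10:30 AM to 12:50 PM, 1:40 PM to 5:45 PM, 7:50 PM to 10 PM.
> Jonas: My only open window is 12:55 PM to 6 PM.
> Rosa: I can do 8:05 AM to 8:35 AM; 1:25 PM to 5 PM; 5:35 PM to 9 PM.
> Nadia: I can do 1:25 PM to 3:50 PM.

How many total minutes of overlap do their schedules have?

90

Oona ∩ Hana: 10:45-12:05, 12:55-15:40, 15:55-16:00.
Oona ∩ Hana ∩ Imani: 11:10-12:05, 12:55-15:10.
Oona ∩ Hana ∩ Imani ∩ Zubin: 11:10-12:05, 13:40-15:10.
Oona ∩ Hana ∩ Imani ∩ Zubin ∩ Jonas: 13:40-15:10.
Oona ∩ Hana ∩ Imani ∩ Zubin ∩ Jonas ∩ Rosa: 13:40-15:10.
Oona ∩ Hana ∩ Imani ∩ Zubin ∩ Jonas ∩ Rosa ∩ Nadia: 13:40-15:10.
That's a single block of 90 minutes.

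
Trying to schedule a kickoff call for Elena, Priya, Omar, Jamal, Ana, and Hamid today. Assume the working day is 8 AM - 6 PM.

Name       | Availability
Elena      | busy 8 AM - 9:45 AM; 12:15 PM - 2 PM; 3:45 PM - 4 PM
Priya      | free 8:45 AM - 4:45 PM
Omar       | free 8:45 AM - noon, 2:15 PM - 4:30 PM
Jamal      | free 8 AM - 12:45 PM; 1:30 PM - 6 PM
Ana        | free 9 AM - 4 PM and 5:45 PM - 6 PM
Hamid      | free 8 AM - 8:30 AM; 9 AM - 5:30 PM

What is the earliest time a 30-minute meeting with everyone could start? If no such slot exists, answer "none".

09:45

Elena free: 09:45-12:15, 14:00-15:45, 16:00-18:00 (invert busy blocks within the working day).
Priya free: 08:45-16:45.
Omar free: 08:45-12:00, 14:15-16:30.
Jamal free: 08:00-12:45, 13:30-18:00.
Ana free: 09:00-16:00, 17:45-18:00.
Hamid free: 08:00-08:30, 09:00-17:30.
Elena ∩ Priya: 09:45-12:15, 14:00-15:45, 16:00-16:45.
Elena ∩ Priya ∩ Omar: 09:45-12:00, 14:15-15:45, 16:00-16:30.
Elena ∩ Priya ∩ Omar ∩ Jamal: 09:45-12:00, 14:15-15:45, 16:00-16:30.
Elena ∩ Priya ∩ Omar ∩ Jamal ∩ Ana: 09:45-12:00, 14:15-15:45.
Elena ∩ Priya ∩ Omar ∩ Jamal ∩ Ana ∩ Hamid: 09:45-12:00, 14:15-15:45.
The first common window of at least 30 minutes is 09:45-12:00, so the earliest start is 09:45.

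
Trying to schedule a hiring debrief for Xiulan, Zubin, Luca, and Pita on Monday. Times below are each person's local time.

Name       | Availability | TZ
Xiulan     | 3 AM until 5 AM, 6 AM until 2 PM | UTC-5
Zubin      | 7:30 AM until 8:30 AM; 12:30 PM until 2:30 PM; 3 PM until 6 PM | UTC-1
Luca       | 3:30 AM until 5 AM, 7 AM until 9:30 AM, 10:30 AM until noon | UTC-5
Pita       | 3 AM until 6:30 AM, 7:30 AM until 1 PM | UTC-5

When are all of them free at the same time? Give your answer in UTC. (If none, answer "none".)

08:30-09:30, 13:30-14:30, 16:00-17:00

Xiulan in UTC: 08:00-10:00, 11:00-19:00 (add 5h to convert from UTC-5).
Zubin in UTC: 08:30-09:30, 13:30-15:30, 16:00-19:00 (add 1h to convert from UTC-1).
Luca in UTC: 08:30-10:00, 12:00-14:30, 15:30-17:00 (add 5h to convert from UTC-5).
Pita in UTC: 08:00-11:30, 12:30-18:00 (add 5h to convert from UTC-5).
Xiulan ∩ Zubin: 08:30-09:30, 13:30-15:30, 16:00-19:00.
Xiulan ∩ Zubin ∩ Luca: 08:30-09:30, 13:30-14:30, 16:00-17:00.
Xiulan ∩ Zubin ∩ Luca ∩ Pita: 08:30-09:30, 13:30-14:30, 16:00-17:00.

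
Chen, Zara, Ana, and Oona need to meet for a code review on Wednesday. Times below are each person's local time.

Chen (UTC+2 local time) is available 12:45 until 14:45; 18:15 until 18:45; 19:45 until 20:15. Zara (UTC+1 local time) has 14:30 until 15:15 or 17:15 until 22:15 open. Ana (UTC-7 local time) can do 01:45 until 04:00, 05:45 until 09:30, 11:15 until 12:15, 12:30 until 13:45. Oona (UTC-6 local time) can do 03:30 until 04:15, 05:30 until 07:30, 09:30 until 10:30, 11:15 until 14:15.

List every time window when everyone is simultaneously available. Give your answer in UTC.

16:15-16:30

Chen in UTC: 10:45-12:45, 16:15-16:45, 17:45-18:15 (subtract 2h to convert from UTC+2).
Zara in UTC: 13:30-14:15, 16:15-21:15 (subtract 1h to convert from UTC+1).
Ana in UTC: 08:45-11:00, 12:45-16:30, 18:15-19:15, 19:30-20:45 (add 7h to convert from UTC-7).
Oona in UTC: 09:30-10:15, 11:30-13:30, 15:30-16:30, 17:15-20:15 (add 6h to convert from UTC-6).
Chen ∩ Zara: 16:15-16:45, 17:45-18:15.
Chen ∩ Zara ∩ Ana: 16:15-16:30.
Chen ∩ Zara ∩ Ana ∩ Oona: 16:15-16:30.
So the common availability across everyone is 16:15-16:30.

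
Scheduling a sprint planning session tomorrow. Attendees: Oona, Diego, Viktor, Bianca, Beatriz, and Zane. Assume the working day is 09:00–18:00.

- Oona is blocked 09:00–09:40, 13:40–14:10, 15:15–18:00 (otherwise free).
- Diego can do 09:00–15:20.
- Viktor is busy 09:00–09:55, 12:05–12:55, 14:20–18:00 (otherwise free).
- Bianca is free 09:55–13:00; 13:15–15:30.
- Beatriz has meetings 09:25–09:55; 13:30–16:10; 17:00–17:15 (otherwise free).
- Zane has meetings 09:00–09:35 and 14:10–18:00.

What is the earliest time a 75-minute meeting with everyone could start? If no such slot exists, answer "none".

Oona free: 09:40-13:40, 14:10-15:15 (invert busy blocks within the working day).
Diego free: 09:00-15:20.
Viktor free: 09:55-12:05, 12:55-14:20 (invert busy blocks within the working day).
Bianca free: 09:55-13:00, 13:15-15:30.
Beatriz free: 09:00-09:25, 09:55-13:30, 16:10-17:00, 17:15-18:00 (invert busy blocks within the working day).
Zane free: 09:35-14:10 (invert busy blocks within the working day).
Oona ∩ Diego: 09:40-13:40, 14:10-15:15.
Oona ∩ Diego ∩ Viktor: 09:55-12:05, 12:55-13:40, 14:10-14:20.
Oona ∩ Diego ∩ Viktor ∩ Bianca: 09:55-12:05, 12:55-13:00, 13:15-13:40, 14:10-14:20.
Oona ∩ Diego ∩ Viktor ∩ Bianca ∩ Beatriz: 09:55-12:05, 12:55-13:00, 13:15-13:30.
Oona ∩ Diego ∩ Viktor ∩ Bianca ∩ Beatriz ∩ Zane: 09:55-12:05, 12:55-13:00, 13:15-13:30.
The first common window of at least 75 minutes is 09:55-12:05, so the earliest start is 09:55.

09:55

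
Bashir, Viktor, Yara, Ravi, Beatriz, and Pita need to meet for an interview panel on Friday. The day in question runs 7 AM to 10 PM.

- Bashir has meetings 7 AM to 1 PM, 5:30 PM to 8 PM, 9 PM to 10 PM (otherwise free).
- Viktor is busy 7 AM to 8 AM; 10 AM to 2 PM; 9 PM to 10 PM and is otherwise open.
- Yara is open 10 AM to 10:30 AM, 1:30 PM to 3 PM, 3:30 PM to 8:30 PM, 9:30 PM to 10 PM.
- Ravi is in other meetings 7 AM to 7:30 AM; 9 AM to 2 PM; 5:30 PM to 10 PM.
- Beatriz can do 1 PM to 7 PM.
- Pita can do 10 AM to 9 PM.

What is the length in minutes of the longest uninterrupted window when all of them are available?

120

Bashir free: 13:00-17:30, 20:00-21:00 (invert busy blocks within the working day).
Viktor free: 08:00-10:00, 14:00-21:00 (invert busy blocks within the working day).
Yara free: 10:00-10:30, 13:30-15:00, 15:30-20:30, 21:30-22:00.
Ravi free: 07:30-09:00, 14:00-17:30 (invert busy blocks within the working day).
Beatriz free: 13:00-19:00.
Pita free: 10:00-21:00.
Bashir ∩ Viktor: 14:00-17:30, 20:00-21:00.
Bashir ∩ Viktor ∩ Yara: 14:00-15:00, 15:30-17:30, 20:00-20:30.
Bashir ∩ Viktor ∩ Yara ∩ Ravi: 14:00-15:00, 15:30-17:30.
Bashir ∩ Viktor ∩ Yara ∩ Ravi ∩ Beatriz: 14:00-15:00, 15:30-17:30.
Bashir ∩ Viktor ∩ Yara ∩ Ravi ∩ Beatriz ∩ Pita: 14:00-15:00, 15:30-17:30.
Those are the intersection windows.
The longest is 15:30-17:30 at 120 minutes.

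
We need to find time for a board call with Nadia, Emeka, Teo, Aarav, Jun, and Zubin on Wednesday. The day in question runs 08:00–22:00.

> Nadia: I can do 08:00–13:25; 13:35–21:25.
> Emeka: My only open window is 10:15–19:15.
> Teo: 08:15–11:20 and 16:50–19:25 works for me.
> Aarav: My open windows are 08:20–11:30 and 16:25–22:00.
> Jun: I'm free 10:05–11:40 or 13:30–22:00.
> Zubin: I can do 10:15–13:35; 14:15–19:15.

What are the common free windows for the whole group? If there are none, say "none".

Nadia ∩ Emeka: 10:15-13:25, 13:35-19:15.
Nadia ∩ Emeka ∩ Teo: 10:15-11:20, 16:50-19:15.
Nadia ∩ Emeka ∩ Teo ∩ Aarav: 10:15-11:20, 16:50-19:15.
Nadia ∩ Emeka ∩ Teo ∩ Aarav ∩ Jun: 10:15-11:20, 16:50-19:15.
Nadia ∩ Emeka ∩ Teo ∩ Aarav ∩ Jun ∩ Zubin: 10:15-11:20, 16:50-19:15.

10:15-11:20, 16:50-19:15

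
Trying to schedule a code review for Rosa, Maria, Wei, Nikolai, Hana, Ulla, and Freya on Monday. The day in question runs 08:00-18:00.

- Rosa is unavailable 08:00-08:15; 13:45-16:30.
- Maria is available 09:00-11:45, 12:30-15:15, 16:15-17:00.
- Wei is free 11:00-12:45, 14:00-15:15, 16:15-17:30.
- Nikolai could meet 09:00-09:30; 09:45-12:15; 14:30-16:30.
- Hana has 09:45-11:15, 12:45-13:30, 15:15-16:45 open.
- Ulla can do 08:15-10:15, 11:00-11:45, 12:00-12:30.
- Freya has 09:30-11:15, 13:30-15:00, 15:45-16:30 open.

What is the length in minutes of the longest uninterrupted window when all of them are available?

15

Rosa free: 08:15-13:45, 16:30-18:00 (invert busy blocks within the working day).
Maria free: 09:00-11:45, 12:30-15:15, 16:15-17:00.
Wei free: 11:00-12:45, 14:00-15:15, 16:15-17:30.
Nikolai free: 09:00-09:30, 09:45-12:15, 14:30-16:30.
Hana free: 09:45-11:15, 12:45-13:30, 15:15-16:45.
Ulla free: 08:15-10:15, 11:00-11:45, 12:00-12:30.
Freya free: 09:30-11:15, 13:30-15:00, 15:45-16:30.
Rosa ∩ Maria: 09:00-11:45, 12:30-13:45, 16:30-17:00.
Rosa ∩ Maria ∩ Wei: 11:00-11:45, 12:30-12:45, 16:30-17:00.
Rosa ∩ Maria ∩ Wei ∩ Nikolai: 11:00-11:45.
Rosa ∩ Maria ∩ Wei ∩ Nikolai ∩ Hana: 11:00-11:15.
Rosa ∩ Maria ∩ Wei ∩ Nikolai ∩ Hana ∩ Ulla: 11:00-11:15.
Rosa ∩ Maria ∩ Wei ∩ Nikolai ∩ Hana ∩ Ulla ∩ Freya: 11:00-11:15.
Those are the intersection windows.
The longest is 11:00-11:15 at 15 minutes.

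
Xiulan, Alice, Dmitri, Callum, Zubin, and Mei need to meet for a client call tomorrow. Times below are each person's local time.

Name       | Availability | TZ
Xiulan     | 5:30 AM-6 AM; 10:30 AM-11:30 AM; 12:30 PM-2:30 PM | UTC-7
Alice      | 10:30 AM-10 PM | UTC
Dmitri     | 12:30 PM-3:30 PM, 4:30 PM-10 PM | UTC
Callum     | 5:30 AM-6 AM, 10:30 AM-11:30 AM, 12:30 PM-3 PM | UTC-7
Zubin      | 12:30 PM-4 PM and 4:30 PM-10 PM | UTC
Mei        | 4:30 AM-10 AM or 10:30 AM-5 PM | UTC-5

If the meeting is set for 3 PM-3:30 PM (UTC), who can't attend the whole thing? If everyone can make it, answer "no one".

Callum, Mei, Xiulan

Xiulan in UTC: 12:30-13:00, 17:30-18:30, 19:30-21:30 (add 7h to convert from UTC-7).
Alice in UTC: 10:30-22:00.
Dmitri in UTC: 12:30-15:30, 16:30-22:00.
Callum in UTC: 12:30-13:00, 17:30-18:30, 19:30-22:00 (add 7h to convert from UTC-7).
Zubin in UTC: 12:30-16:00, 16:30-22:00.
Mei in UTC: 09:30-15:00, 15:30-22:00 (add 5h to convert from UTC-5).
Xiulan: not fully free for 15:00-15:30. Alice: free for 15:00-15:30. Dmitri: free for 15:00-15:30. Callum: not fully free for 15:00-15:30. Zubin: free for 15:00-15:30. Mei: not fully free for 15:00-15:30.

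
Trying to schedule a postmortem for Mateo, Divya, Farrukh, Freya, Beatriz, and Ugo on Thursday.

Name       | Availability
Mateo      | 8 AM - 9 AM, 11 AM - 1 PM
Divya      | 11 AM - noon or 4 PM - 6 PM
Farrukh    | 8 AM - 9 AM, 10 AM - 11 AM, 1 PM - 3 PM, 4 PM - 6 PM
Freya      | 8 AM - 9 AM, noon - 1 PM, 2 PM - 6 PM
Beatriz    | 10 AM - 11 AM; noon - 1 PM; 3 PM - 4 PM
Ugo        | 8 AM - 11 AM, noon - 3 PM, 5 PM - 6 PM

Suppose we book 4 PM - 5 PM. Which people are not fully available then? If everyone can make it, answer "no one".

Mateo: not fully free for 16:00-17:00. Divya: free for 16:00-17:00. Farrukh: free for 16:00-17:00. Freya: free for 16:00-17:00. Beatriz: not fully free for 16:00-17:00. Ugo: not fully free for 16:00-17:00.

Beatriz, Mateo, Ugo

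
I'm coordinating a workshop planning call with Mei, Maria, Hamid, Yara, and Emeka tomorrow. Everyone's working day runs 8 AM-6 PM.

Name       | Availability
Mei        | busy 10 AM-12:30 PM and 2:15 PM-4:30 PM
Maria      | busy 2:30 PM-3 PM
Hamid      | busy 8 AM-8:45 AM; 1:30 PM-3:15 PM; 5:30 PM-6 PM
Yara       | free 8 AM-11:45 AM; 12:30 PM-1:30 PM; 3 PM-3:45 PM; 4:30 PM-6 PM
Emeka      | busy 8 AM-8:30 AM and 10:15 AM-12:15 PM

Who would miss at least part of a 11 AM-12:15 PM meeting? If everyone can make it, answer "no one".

Emeka, Mei, Yara

Mei free: 08:00-10:00, 12:30-14:15, 16:30-18:00 (invert busy blocks within the working day).
Maria free: 08:00-14:30, 15:00-18:00 (invert busy blocks within the working day).
Hamid free: 08:45-13:30, 15:15-17:30 (invert busy blocks within the working day).
Yara free: 08:00-11:45, 12:30-13:30, 15:00-15:45, 16:30-18:00.
Emeka free: 08:30-10:15, 12:15-18:00 (invert busy blocks within the working day).
Mei: not fully free for 11:00-12:15. Maria: free for 11:00-12:15. Hamid: free for 11:00-12:15. Yara: not fully free for 11:00-12:15. Emeka: not fully free for 11:00-12:15.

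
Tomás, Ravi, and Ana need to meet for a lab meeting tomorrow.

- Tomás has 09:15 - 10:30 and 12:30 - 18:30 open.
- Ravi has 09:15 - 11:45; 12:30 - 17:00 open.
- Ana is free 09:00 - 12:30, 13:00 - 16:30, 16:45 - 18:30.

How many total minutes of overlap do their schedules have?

300

Tomás ∩ Ravi: 09:15-10:30, 12:30-17:00.
Tomás ∩ Ravi ∩ Ana: 09:15-10:30, 13:00-16:30, 16:45-17:00.
Summing the common windows: 75 + 210 + 15 = 300 minutes.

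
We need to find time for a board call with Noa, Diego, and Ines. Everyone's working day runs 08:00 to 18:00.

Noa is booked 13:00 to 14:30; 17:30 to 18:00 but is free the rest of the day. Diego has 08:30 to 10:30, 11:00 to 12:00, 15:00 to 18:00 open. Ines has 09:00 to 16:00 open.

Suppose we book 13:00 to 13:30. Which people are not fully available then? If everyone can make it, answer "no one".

Noa free: 08:00-13:00, 14:30-17:30 (invert busy blocks within the working day).
Diego free: 08:30-10:30, 11:00-12:00, 15:00-18:00.
Ines free: 09:00-16:00.
Noa: not fully free for 13:00-13:30. Diego: not fully free for 13:00-13:30. Ines: free for 13:00-13:30.

Diego, Noa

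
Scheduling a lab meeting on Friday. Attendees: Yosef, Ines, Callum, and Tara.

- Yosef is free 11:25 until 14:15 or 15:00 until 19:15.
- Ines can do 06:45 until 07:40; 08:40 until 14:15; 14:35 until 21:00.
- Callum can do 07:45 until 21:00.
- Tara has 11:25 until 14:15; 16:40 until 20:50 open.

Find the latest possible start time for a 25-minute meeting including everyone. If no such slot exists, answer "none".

Yosef ∩ Ines: 11:25-14:15, 15:00-19:15.
Yosef ∩ Ines ∩ Callum: 11:25-14:15, 15:00-19:15.
Yosef ∩ Ines ∩ Callum ∩ Tara: 11:25-14:15, 16:40-19:15.
The last common window of at least 25 minutes is 16:40-19:15; a 25-minute meeting can start as late as 18:50 and still end by 19:15.

18:50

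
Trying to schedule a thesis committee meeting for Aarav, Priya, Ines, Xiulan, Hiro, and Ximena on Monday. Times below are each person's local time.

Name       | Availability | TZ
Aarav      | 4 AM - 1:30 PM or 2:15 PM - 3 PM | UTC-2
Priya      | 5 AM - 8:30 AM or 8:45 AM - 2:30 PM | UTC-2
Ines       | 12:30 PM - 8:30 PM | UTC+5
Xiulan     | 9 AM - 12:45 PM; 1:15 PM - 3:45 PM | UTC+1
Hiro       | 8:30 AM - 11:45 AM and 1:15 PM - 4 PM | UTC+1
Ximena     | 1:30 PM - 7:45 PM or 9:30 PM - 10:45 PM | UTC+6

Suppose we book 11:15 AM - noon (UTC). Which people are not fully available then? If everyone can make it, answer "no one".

Aarav in UTC: 06:00-15:30, 16:15-17:00 (add 2h to convert from UTC-2).
Priya in UTC: 07:00-10:30, 10:45-16:30 (add 2h to convert from UTC-2).
Ines in UTC: 07:30-15:30 (subtract 5h to convert from UTC+5).
Xiulan in UTC: 08:00-11:45, 12:15-14:45 (subtract 1h to convert from UTC+1).
Hiro in UTC: 07:30-10:45, 12:15-15:00 (subtract 1h to convert from UTC+1).
Ximena in UTC: 07:30-13:45, 15:30-16:45 (subtract 6h to convert from UTC+6).
Aarav: free for 11:15-12:00. Priya: free for 11:15-12:00. Ines: free for 11:15-12:00. Xiulan: not fully free for 11:15-12:00. Hiro: not fully free for 11:15-12:00. Ximena: free for 11:15-12:00.

Hiro, Xiulan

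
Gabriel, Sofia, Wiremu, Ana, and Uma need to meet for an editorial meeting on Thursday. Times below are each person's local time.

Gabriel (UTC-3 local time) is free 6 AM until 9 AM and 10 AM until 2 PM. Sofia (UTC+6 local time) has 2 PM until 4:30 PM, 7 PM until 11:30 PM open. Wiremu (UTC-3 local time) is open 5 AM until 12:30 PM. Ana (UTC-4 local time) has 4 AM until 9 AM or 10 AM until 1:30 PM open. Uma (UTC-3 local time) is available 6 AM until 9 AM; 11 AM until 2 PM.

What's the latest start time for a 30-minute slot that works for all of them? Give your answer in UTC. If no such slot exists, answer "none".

15:00

Gabriel in UTC: 09:00-12:00, 13:00-17:00 (add 3h to convert from UTC-3).
Sofia in UTC: 08:00-10:30, 13:00-17:30 (subtract 6h to convert from UTC+6).
Wiremu in UTC: 08:00-15:30 (add 3h to convert from UTC-3).
Ana in UTC: 08:00-13:00, 14:00-17:30 (add 4h to convert from UTC-4).
Uma in UTC: 09:00-12:00, 14:00-17:00 (add 3h to convert from UTC-3).
Gabriel ∩ Sofia: 09:00-10:30, 13:00-17:00.
Gabriel ∩ Sofia ∩ Wiremu: 09:00-10:30, 13:00-15:30.
Gabriel ∩ Sofia ∩ Wiremu ∩ Ana: 09:00-10:30, 14:00-15:30.
Gabriel ∩ Sofia ∩ Wiremu ∩ Ana ∩ Uma: 09:00-10:30, 14:00-15:30.
So the common availability across everyone is 09:00-10:30, 14:00-15:30.
The last common window of at least 30 minutes is 14:00-15:30; a 30-minute meeting can start as late as 15:00 and still end by 15:30.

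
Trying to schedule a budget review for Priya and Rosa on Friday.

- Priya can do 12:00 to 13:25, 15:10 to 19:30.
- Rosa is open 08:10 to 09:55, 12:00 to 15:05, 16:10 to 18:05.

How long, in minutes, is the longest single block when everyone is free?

Priya ∩ Rosa: 12:00-13:25, 16:10-18:05.
So the common availability across everyone is 12:00-13:25, 16:10-18:05.
The longest is 16:10-18:05 at 115 minutes.

115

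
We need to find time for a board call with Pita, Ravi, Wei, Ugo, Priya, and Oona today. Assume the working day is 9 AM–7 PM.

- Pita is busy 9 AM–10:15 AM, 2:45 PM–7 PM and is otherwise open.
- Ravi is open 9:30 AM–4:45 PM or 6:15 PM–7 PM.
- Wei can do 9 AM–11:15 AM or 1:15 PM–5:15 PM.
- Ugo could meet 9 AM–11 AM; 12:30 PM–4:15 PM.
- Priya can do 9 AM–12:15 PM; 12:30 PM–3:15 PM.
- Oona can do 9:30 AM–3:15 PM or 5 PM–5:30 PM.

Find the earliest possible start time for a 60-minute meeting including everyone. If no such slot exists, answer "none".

13:15

Pita free: 10:15-14:45 (invert busy blocks within the working day).
Ravi free: 09:30-16:45, 18:15-19:00.
Wei free: 09:00-11:15, 13:15-17:15.
Ugo free: 09:00-11:00, 12:30-16:15.
Priya free: 09:00-12:15, 12:30-15:15.
Oona free: 09:30-15:15, 17:00-17:30.
Pita ∩ Ravi: 10:15-14:45.
Pita ∩ Ravi ∩ Wei: 10:15-11:15, 13:15-14:45.
Pita ∩ Ravi ∩ Wei ∩ Ugo: 10:15-11:00, 13:15-14:45.
Pita ∩ Ravi ∩ Wei ∩ Ugo ∩ Priya: 10:15-11:00, 13:15-14:45.
Pita ∩ Ravi ∩ Wei ∩ Ugo ∩ Priya ∩ Oona: 10:15-11:00, 13:15-14:45.
The first common window of at least 60 minutes is 13:15-14:45, so the earliest start is 13:15.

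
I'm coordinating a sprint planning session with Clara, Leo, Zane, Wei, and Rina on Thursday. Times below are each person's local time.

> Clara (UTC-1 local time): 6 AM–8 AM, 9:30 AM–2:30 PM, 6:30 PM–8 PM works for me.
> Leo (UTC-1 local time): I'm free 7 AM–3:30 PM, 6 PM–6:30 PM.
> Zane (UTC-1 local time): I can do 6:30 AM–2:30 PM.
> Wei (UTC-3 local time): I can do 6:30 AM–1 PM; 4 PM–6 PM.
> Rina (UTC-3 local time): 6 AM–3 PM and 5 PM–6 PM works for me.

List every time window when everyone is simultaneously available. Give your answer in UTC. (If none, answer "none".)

Clara in UTC: 07:00-09:00, 10:30-15:30, 19:30-21:00 (add 1h to convert from UTC-1).
Leo in UTC: 08:00-16:30, 19:00-19:30 (add 1h to convert from UTC-1).
Zane in UTC: 07:30-15:30 (add 1h to convert from UTC-1).
Wei in UTC: 09:30-16:00, 19:00-21:00 (add 3h to convert from UTC-3).
Rina in UTC: 09:00-18:00, 20:00-21:00 (add 3h to convert from UTC-3).
Clara ∩ Leo: 08:00-09:00, 10:30-15:30.
Clara ∩ Leo ∩ Zane: 08:00-09:00, 10:30-15:30.
Clara ∩ Leo ∩ Zane ∩ Wei: 10:30-15:30.
Clara ∩ Leo ∩ Zane ∩ Wei ∩ Rina: 10:30-15:30.

10:30-15:30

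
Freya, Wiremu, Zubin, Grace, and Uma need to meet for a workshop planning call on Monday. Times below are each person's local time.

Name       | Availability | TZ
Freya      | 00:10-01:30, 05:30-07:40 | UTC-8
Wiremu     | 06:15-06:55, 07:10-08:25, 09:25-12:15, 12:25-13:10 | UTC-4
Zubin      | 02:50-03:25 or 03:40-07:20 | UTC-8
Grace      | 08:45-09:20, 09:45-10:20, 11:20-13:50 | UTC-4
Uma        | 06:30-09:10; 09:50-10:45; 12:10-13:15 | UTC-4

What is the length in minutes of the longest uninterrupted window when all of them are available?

30

Freya in UTC: 08:10-09:30, 13:30-15:40 (add 8h to convert from UTC-8).
Wiremu in UTC: 10:15-10:55, 11:10-12:25, 13:25-16:15, 16:25-17:10 (add 4h to convert from UTC-4).
Zubin in UTC: 10:50-11:25, 11:40-15:20 (add 8h to convert from UTC-8).
Grace in UTC: 12:45-13:20, 13:45-14:20, 15:20-17:50 (add 4h to convert from UTC-4).
Uma in UTC: 10:30-13:10, 13:50-14:45, 16:10-17:15 (add 4h to convert from UTC-4).
Freya ∩ Wiremu: 13:30-15:40.
Freya ∩ Wiremu ∩ Zubin: 13:30-15:20.
Freya ∩ Wiremu ∩ Zubin ∩ Grace: 13:45-14:20.
Freya ∩ Wiremu ∩ Zubin ∩ Grace ∩ Uma: 13:50-14:20.
So the common availability across everyone is 13:50-14:20.
The longest is 13:50-14:20 at 30 minutes.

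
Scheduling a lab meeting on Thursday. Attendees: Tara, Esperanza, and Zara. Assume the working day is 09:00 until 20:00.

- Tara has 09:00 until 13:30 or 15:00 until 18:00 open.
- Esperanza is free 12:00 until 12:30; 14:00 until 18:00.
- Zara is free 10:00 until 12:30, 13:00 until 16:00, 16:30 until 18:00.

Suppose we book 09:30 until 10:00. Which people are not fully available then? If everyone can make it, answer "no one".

Tara: free for 09:30-10:00. Esperanza: not fully free for 09:30-10:00. Zara: not fully free for 09:30-10:00.

Esperanza, Zara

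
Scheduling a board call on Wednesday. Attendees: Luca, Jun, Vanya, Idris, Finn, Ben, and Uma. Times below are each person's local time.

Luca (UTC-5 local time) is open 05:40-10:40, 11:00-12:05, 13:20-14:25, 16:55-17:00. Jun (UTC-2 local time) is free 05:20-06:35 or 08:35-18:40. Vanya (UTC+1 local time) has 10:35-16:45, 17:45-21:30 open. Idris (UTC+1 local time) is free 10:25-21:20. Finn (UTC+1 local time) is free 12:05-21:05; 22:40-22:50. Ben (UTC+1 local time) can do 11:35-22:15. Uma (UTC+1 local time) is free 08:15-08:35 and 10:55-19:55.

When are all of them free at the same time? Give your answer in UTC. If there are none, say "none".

11:05-15:40, 16:45-17:05, 18:20-18:55

Luca in UTC: 10:40-15:40, 16:00-17:05, 18:20-19:25, 21:55-22:00 (add 5h to convert from UTC-5).
Jun in UTC: 07:20-08:35, 10:35-20:40 (add 2h to convert from UTC-2).
Vanya in UTC: 09:35-15:45, 16:45-20:30 (subtract 1h to convert from UTC+1).
Idris in UTC: 09:25-20:20 (subtract 1h to convert from UTC+1).
Finn in UTC: 11:05-20:05, 21:40-21:50 (subtract 1h to convert from UTC+1).
Ben in UTC: 10:35-21:15 (subtract 1h to convert from UTC+1).
Uma in UTC: 07:15-07:35, 09:55-18:55 (subtract 1h to convert from UTC+1).
Luca ∩ Jun: 10:40-15:40, 16:00-17:05, 18:20-19:25.
Luca ∩ Jun ∩ Vanya: 10:40-15:40, 16:45-17:05, 18:20-19:25.
Luca ∩ Jun ∩ Vanya ∩ Idris: 10:40-15:40, 16:45-17:05, 18:20-19:25.
Luca ∩ Jun ∩ Vanya ∩ Idris ∩ Finn: 11:05-15:40, 16:45-17:05, 18:20-19:25.
Luca ∩ Jun ∩ Vanya ∩ Idris ∩ Finn ∩ Ben: 11:05-15:40, 16:45-17:05, 18:20-19:25.
Luca ∩ Jun ∩ Vanya ∩ Idris ∩ Finn ∩ Ben ∩ Uma: 11:05-15:40, 16:45-17:05, 18:20-18:55.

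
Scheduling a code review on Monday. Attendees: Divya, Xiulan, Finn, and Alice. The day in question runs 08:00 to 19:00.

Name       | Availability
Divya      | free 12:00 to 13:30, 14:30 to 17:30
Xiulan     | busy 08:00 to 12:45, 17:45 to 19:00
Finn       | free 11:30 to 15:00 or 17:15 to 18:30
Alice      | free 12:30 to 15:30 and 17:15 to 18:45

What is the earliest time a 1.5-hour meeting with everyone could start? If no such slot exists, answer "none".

none

Divya free: 12:00-13:30, 14:30-17:30.
Xiulan free: 12:45-17:45 (invert busy blocks within the working day).
Finn free: 11:30-15:00, 17:15-18:30.
Alice free: 12:30-15:30, 17:15-18:45.
Divya ∩ Xiulan: 12:45-13:30, 14:30-17:30.
Divya ∩ Xiulan ∩ Finn: 12:45-13:30, 14:30-15:00, 17:15-17:30.
Divya ∩ Xiulan ∩ Finn ∩ Alice: 12:45-13:30, 14:30-15:00, 17:15-17:30.
No common window is at least 90 minutes long.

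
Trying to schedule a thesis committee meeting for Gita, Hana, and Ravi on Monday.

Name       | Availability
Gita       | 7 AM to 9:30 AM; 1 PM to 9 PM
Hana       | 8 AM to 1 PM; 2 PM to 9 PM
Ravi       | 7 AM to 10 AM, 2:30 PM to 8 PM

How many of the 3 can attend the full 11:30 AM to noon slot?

Hana can make the full 11:30-12:00 slot — that's 1.

1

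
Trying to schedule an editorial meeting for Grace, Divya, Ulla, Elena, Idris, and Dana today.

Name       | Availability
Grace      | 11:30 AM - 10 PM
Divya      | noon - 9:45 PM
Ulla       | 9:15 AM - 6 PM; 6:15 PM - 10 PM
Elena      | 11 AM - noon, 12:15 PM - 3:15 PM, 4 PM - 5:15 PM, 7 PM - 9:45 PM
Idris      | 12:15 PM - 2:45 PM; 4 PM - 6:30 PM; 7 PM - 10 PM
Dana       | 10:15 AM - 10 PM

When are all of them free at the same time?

12:15-14:45, 16:00-17:15, 19:00-21:45

Grace ∩ Divya: 12:00-21:45.
Grace ∩ Divya ∩ Ulla: 12:00-18:00, 18:15-21:45.
Grace ∩ Divya ∩ Ulla ∩ Elena: 12:15-15:15, 16:00-17:15, 19:00-21:45.
Grace ∩ Divya ∩ Ulla ∩ Elena ∩ Idris: 12:15-14:45, 16:00-17:15, 19:00-21:45.
Grace ∩ Divya ∩ Ulla ∩ Elena ∩ Idris ∩ Dana: 12:15-14:45, 16:00-17:15, 19:00-21:45.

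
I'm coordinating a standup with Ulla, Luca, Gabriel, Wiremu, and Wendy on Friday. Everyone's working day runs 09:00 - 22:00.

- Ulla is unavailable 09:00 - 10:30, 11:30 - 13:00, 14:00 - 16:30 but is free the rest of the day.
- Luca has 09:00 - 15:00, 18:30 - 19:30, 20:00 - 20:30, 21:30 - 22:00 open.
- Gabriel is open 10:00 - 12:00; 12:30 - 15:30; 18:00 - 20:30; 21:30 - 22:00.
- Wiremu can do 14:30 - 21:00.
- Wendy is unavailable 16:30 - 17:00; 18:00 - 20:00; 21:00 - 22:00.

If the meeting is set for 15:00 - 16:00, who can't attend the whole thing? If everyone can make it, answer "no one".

Ulla free: 10:30-11:30, 13:00-14:00, 16:30-22:00 (invert busy blocks within the working day).
Luca free: 09:00-15:00, 18:30-19:30, 20:00-20:30, 21:30-22:00.
Gabriel free: 10:00-12:00, 12:30-15:30, 18:00-20:30, 21:30-22:00.
Wiremu free: 14:30-21:00.
Wendy free: 09:00-16:30, 17:00-18:00, 20:00-21:00 (invert busy blocks within the working day).
Ulla: not fully free for 15:00-16:00. Luca: not fully free for 15:00-16:00. Gabriel: not fully free for 15:00-16:00. Wiremu: free for 15:00-16:00. Wendy: free for 15:00-16:00.

Gabriel, Luca, Ulla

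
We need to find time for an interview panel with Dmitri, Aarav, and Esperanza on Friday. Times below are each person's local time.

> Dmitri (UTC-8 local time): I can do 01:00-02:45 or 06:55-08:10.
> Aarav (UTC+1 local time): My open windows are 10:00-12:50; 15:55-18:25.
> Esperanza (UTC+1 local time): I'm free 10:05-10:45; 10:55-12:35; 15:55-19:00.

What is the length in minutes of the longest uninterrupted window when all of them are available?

Dmitri in UTC: 09:00-10:45, 14:55-16:10 (add 8h to convert from UTC-8).
Aarav in UTC: 09:00-11:50, 14:55-17:25 (subtract 1h to convert from UTC+1).
Esperanza in UTC: 09:05-09:45, 09:55-11:35, 14:55-18:00 (subtract 1h to convert from UTC+1).
Dmitri ∩ Aarav: 09:00-10:45, 14:55-16:10.
Dmitri ∩ Aarav ∩ Esperanza: 09:05-09:45, 09:55-10:45, 14:55-16:10.
The longest is 14:55-16:10 at 75 minutes.

75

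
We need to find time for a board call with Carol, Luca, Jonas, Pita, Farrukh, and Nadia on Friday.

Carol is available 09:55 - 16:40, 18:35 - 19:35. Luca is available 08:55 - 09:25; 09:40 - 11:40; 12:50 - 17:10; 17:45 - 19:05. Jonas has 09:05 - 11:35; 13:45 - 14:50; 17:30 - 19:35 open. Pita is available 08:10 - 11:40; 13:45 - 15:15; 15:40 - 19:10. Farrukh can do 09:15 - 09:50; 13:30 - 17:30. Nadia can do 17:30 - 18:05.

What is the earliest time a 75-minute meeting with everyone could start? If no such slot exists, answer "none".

none

Carol ∩ Luca: 09:55-11:40, 12:50-16:40, 18:35-19:05.
Carol ∩ Luca ∩ Jonas: 09:55-11:35, 13:45-14:50, 18:35-19:05.
Carol ∩ Luca ∩ Jonas ∩ Pita: 09:55-11:35, 13:45-14:50, 18:35-19:05.
Carol ∩ Luca ∩ Jonas ∩ Pita ∩ Farrukh: 13:45-14:50.
Carol ∩ Luca ∩ Jonas ∩ Pita ∩ Farrukh ∩ Nadia: ∅.
There is no time when everyone is free.
No common window is at least 75 minutes long.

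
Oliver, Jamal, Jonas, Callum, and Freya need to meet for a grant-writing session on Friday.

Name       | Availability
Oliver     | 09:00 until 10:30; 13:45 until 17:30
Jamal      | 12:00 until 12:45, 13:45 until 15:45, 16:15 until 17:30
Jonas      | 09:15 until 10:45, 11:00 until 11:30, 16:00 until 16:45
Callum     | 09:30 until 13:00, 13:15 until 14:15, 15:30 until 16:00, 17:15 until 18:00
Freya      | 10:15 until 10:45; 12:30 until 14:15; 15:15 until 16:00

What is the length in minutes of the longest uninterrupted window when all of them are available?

0

Oliver ∩ Jamal: 13:45-15:45, 16:15-17:30.
Oliver ∩ Jamal ∩ Jonas: 16:15-16:45.
Oliver ∩ Jamal ∩ Jonas ∩ Callum: ∅.
Oliver ∩ Jamal ∩ Jonas ∩ Callum ∩ Freya: ∅.
There is no time when everyone is free.
No common window exists, so the longest block is 0 minutes.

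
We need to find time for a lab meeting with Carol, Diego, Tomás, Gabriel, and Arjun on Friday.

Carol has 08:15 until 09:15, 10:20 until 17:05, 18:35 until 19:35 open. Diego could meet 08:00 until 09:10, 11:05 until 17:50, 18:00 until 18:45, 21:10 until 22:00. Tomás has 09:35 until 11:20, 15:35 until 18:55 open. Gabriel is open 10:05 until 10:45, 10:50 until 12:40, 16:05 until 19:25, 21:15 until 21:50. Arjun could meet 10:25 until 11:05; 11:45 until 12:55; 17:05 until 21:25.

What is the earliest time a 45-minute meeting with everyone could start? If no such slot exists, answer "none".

Carol ∩ Diego: 08:15-09:10, 11:05-17:05, 18:35-18:45.
Carol ∩ Diego ∩ Tomás: 11:05-11:20, 15:35-17:05, 18:35-18:45.
Carol ∩ Diego ∩ Tomás ∩ Gabriel: 11:05-11:20, 16:05-17:05, 18:35-18:45.
Carol ∩ Diego ∩ Tomás ∩ Gabriel ∩ Arjun: 18:35-18:45.
No common window is at least 45 minutes long.

none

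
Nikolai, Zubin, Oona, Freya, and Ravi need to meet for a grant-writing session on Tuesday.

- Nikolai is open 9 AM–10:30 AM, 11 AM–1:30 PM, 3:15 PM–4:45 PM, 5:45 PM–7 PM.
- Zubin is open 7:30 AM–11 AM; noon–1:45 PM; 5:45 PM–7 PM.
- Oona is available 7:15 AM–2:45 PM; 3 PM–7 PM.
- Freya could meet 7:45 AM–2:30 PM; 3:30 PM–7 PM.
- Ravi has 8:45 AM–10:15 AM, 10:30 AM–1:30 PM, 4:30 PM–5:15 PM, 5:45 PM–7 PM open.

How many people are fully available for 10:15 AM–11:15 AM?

2

Oona and Freya can make the full 10:15-11:15 slot — that's 2.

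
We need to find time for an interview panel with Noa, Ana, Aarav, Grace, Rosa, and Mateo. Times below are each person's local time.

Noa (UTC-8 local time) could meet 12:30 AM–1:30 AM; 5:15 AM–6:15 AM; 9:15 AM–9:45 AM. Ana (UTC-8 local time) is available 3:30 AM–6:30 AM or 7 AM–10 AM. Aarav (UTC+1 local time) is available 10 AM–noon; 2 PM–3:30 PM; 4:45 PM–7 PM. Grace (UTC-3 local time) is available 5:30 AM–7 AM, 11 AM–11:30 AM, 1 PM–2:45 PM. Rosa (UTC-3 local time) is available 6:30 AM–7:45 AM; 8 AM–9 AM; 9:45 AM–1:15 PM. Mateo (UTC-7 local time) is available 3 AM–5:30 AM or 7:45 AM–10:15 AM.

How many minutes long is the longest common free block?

Noa in UTC: 08:30-09:30, 13:15-14:15, 17:15-17:45 (add 8h to convert from UTC-8).
Ana in UTC: 11:30-14:30, 15:00-18:00 (add 8h to convert from UTC-8).
Aarav in UTC: 09:00-11:00, 13:00-14:30, 15:45-18:00 (subtract 1h to convert from UTC+1).
Grace in UTC: 08:30-10:00, 14:00-14:30, 16:00-17:45 (add 3h to convert from UTC-3).
Rosa in UTC: 09:30-10:45, 11:00-12:00, 12:45-16:15 (add 3h to convert from UTC-3).
Mateo in UTC: 10:00-12:30, 14:45-17:15 (add 7h to convert from UTC-7).
Noa ∩ Ana: 13:15-14:15, 17:15-17:45.
Noa ∩ Ana ∩ Aarav: 13:15-14:15, 17:15-17:45.
Noa ∩ Ana ∩ Aarav ∩ Grace: 14:00-14:15, 17:15-17:45.
Noa ∩ Ana ∩ Aarav ∩ Grace ∩ Rosa: 14:00-14:15.
Noa ∩ Ana ∩ Aarav ∩ Grace ∩ Rosa ∩ Mateo: ∅.
There is no time when everyone is free.
No common window exists, so the longest block is 0 minutes.

0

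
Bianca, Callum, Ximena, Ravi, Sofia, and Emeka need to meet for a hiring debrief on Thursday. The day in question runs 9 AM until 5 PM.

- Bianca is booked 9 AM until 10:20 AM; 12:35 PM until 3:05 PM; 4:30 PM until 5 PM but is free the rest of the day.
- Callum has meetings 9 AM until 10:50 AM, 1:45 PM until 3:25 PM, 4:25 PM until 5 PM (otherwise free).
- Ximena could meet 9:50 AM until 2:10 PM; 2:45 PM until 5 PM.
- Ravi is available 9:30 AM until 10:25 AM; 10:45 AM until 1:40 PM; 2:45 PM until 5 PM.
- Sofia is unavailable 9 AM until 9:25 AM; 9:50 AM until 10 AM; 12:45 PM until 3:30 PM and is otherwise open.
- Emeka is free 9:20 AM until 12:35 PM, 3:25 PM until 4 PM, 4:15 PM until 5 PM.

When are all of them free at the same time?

Bianca free: 10:20-12:35, 15:05-16:30 (invert busy blocks within the working day).
Callum free: 10:50-13:45, 15:25-16:25 (invert busy blocks within the working day).
Ximena free: 09:50-14:10, 14:45-17:00.
Ravi free: 09:30-10:25, 10:45-13:40, 14:45-17:00.
Sofia free: 09:25-09:50, 10:00-12:45, 15:30-17:00 (invert busy blocks within the working day).
Emeka free: 09:20-12:35, 15:25-16:00, 16:15-17:00.
Bianca ∩ Callum: 10:50-12:35, 15:25-16:25.
Bianca ∩ Callum ∩ Ximena: 10:50-12:35, 15:25-16:25.
Bianca ∩ Callum ∩ Ximena ∩ Ravi: 10:50-12:35, 15:25-16:25.
Bianca ∩ Callum ∩ Ximena ∩ Ravi ∩ Sofia: 10:50-12:35, 15:30-16:25.
Bianca ∩ Callum ∩ Ximena ∩ Ravi ∩ Sofia ∩ Emeka: 10:50-12:35, 15:30-16:00, 16:15-16:25.

10:50-12:35, 15:30-16:00, 16:15-16:25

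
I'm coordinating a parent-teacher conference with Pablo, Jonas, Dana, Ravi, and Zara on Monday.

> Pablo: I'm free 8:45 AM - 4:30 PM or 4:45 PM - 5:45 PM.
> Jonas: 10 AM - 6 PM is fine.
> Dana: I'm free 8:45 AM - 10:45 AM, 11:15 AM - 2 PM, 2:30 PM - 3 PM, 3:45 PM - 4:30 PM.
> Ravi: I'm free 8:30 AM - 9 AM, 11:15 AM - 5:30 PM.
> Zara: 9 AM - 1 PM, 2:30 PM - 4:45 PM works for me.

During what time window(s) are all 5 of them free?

11:15-13:00, 14:30-15:00, 15:45-16:30

Pablo ∩ Jonas: 10:00-16:30, 16:45-17:45.
Pablo ∩ Jonas ∩ Dana: 10:00-10:45, 11:15-14:00, 14:30-15:00, 15:45-16:30.
Pablo ∩ Jonas ∩ Dana ∩ Ravi: 11:15-14:00, 14:30-15:00, 15:45-16:30.
Pablo ∩ Jonas ∩ Dana ∩ Ravi ∩ Zara: 11:15-13:00, 14:30-15:00, 15:45-16:30.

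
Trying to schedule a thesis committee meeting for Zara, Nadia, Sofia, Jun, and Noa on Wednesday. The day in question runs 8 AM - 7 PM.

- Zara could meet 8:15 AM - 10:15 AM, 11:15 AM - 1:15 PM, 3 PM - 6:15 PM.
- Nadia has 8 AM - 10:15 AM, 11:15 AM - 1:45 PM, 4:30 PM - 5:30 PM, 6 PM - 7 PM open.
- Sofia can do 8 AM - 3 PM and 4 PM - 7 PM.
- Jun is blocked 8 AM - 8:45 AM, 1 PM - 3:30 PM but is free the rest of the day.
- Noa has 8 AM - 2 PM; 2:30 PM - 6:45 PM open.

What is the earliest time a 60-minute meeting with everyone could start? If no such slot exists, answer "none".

Zara free: 08:15-10:15, 11:15-13:15, 15:00-18:15.
Nadia free: 08:00-10:15, 11:15-13:45, 16:30-17:30, 18:00-19:00.
Sofia free: 08:00-15:00, 16:00-19:00.
Jun free: 08:45-13:00, 15:30-19:00 (invert busy blocks within the working day).
Noa free: 08:00-14:00, 14:30-18:45.
Zara ∩ Nadia: 08:15-10:15, 11:15-13:15, 16:30-17:30, 18:00-18:15.
Zara ∩ Nadia ∩ Sofia: 08:15-10:15, 11:15-13:15, 16:30-17:30, 18:00-18:15.
Zara ∩ Nadia ∩ Sofia ∩ Jun: 08:45-10:15, 11:15-13:00, 16:30-17:30, 18:00-18:15.
Zara ∩ Nadia ∩ Sofia ∩ Jun ∩ Noa: 08:45-10:15, 11:15-13:00, 16:30-17:30, 18:00-18:15.
So the common availability across everyone is 08:45-10:15, 11:15-13:00, 16:30-17:30, 18:00-18:15.
The first common window of at least 60 minutes is 08:45-10:15, so the earliest start is 08:45.

08:45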